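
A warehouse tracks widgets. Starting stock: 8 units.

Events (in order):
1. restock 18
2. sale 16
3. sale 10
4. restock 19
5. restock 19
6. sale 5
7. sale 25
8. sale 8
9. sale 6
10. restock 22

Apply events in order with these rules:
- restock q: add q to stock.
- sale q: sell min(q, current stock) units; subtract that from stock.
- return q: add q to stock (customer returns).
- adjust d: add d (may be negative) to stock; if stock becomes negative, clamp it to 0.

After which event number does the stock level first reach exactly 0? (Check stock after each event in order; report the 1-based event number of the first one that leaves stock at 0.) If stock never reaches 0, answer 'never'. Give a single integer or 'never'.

Answer: 3

Derivation:
Processing events:
Start: stock = 8
  Event 1 (restock 18): 8 + 18 = 26
  Event 2 (sale 16): sell min(16,26)=16. stock: 26 - 16 = 10. total_sold = 16
  Event 3 (sale 10): sell min(10,10)=10. stock: 10 - 10 = 0. total_sold = 26
  Event 4 (restock 19): 0 + 19 = 19
  Event 5 (restock 19): 19 + 19 = 38
  Event 6 (sale 5): sell min(5,38)=5. stock: 38 - 5 = 33. total_sold = 31
  Event 7 (sale 25): sell min(25,33)=25. stock: 33 - 25 = 8. total_sold = 56
  Event 8 (sale 8): sell min(8,8)=8. stock: 8 - 8 = 0. total_sold = 64
  Event 9 (sale 6): sell min(6,0)=0. stock: 0 - 0 = 0. total_sold = 64
  Event 10 (restock 22): 0 + 22 = 22
Final: stock = 22, total_sold = 64

First zero at event 3.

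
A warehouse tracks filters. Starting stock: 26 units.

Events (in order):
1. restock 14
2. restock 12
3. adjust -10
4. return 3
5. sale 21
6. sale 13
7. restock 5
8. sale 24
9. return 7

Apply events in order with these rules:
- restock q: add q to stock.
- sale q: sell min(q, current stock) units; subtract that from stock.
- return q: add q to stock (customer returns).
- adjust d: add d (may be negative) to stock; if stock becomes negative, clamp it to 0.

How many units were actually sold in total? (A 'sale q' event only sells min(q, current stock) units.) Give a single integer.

Processing events:
Start: stock = 26
  Event 1 (restock 14): 26 + 14 = 40
  Event 2 (restock 12): 40 + 12 = 52
  Event 3 (adjust -10): 52 + -10 = 42
  Event 4 (return 3): 42 + 3 = 45
  Event 5 (sale 21): sell min(21,45)=21. stock: 45 - 21 = 24. total_sold = 21
  Event 6 (sale 13): sell min(13,24)=13. stock: 24 - 13 = 11. total_sold = 34
  Event 7 (restock 5): 11 + 5 = 16
  Event 8 (sale 24): sell min(24,16)=16. stock: 16 - 16 = 0. total_sold = 50
  Event 9 (return 7): 0 + 7 = 7
Final: stock = 7, total_sold = 50

Answer: 50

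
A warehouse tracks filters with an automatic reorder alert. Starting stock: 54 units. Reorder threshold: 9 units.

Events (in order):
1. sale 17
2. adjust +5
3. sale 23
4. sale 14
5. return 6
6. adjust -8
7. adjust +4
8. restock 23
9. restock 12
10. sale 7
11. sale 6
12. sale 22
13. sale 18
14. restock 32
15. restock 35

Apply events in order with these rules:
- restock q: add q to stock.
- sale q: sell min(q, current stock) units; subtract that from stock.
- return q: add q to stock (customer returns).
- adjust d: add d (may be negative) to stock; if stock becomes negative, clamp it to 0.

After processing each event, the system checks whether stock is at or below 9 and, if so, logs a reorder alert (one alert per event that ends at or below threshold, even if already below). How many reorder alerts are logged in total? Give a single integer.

Processing events:
Start: stock = 54
  Event 1 (sale 17): sell min(17,54)=17. stock: 54 - 17 = 37. total_sold = 17
  Event 2 (adjust +5): 37 + 5 = 42
  Event 3 (sale 23): sell min(23,42)=23. stock: 42 - 23 = 19. total_sold = 40
  Event 4 (sale 14): sell min(14,19)=14. stock: 19 - 14 = 5. total_sold = 54
  Event 5 (return 6): 5 + 6 = 11
  Event 6 (adjust -8): 11 + -8 = 3
  Event 7 (adjust +4): 3 + 4 = 7
  Event 8 (restock 23): 7 + 23 = 30
  Event 9 (restock 12): 30 + 12 = 42
  Event 10 (sale 7): sell min(7,42)=7. stock: 42 - 7 = 35. total_sold = 61
  Event 11 (sale 6): sell min(6,35)=6. stock: 35 - 6 = 29. total_sold = 67
  Event 12 (sale 22): sell min(22,29)=22. stock: 29 - 22 = 7. total_sold = 89
  Event 13 (sale 18): sell min(18,7)=7. stock: 7 - 7 = 0. total_sold = 96
  Event 14 (restock 32): 0 + 32 = 32
  Event 15 (restock 35): 32 + 35 = 67
Final: stock = 67, total_sold = 96

Checking against threshold 9:
  After event 1: stock=37 > 9
  After event 2: stock=42 > 9
  After event 3: stock=19 > 9
  After event 4: stock=5 <= 9 -> ALERT
  After event 5: stock=11 > 9
  After event 6: stock=3 <= 9 -> ALERT
  After event 7: stock=7 <= 9 -> ALERT
  After event 8: stock=30 > 9
  After event 9: stock=42 > 9
  After event 10: stock=35 > 9
  After event 11: stock=29 > 9
  After event 12: stock=7 <= 9 -> ALERT
  After event 13: stock=0 <= 9 -> ALERT
  After event 14: stock=32 > 9
  After event 15: stock=67 > 9
Alert events: [4, 6, 7, 12, 13]. Count = 5

Answer: 5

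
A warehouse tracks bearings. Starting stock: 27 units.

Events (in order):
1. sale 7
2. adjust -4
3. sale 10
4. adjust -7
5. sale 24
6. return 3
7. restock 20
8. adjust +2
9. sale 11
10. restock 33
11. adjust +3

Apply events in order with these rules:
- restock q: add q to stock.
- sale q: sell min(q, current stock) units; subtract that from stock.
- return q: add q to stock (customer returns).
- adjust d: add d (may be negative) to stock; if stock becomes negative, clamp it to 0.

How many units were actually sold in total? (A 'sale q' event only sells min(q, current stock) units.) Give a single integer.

Answer: 28

Derivation:
Processing events:
Start: stock = 27
  Event 1 (sale 7): sell min(7,27)=7. stock: 27 - 7 = 20. total_sold = 7
  Event 2 (adjust -4): 20 + -4 = 16
  Event 3 (sale 10): sell min(10,16)=10. stock: 16 - 10 = 6. total_sold = 17
  Event 4 (adjust -7): 6 + -7 = 0 (clamped to 0)
  Event 5 (sale 24): sell min(24,0)=0. stock: 0 - 0 = 0. total_sold = 17
  Event 6 (return 3): 0 + 3 = 3
  Event 7 (restock 20): 3 + 20 = 23
  Event 8 (adjust +2): 23 + 2 = 25
  Event 9 (sale 11): sell min(11,25)=11. stock: 25 - 11 = 14. total_sold = 28
  Event 10 (restock 33): 14 + 33 = 47
  Event 11 (adjust +3): 47 + 3 = 50
Final: stock = 50, total_sold = 28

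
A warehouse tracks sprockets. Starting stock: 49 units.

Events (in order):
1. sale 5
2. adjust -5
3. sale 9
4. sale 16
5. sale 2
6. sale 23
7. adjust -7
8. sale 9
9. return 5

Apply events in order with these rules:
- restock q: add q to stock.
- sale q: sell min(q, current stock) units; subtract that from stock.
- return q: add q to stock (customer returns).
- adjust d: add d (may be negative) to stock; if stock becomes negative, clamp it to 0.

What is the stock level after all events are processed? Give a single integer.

Answer: 5

Derivation:
Processing events:
Start: stock = 49
  Event 1 (sale 5): sell min(5,49)=5. stock: 49 - 5 = 44. total_sold = 5
  Event 2 (adjust -5): 44 + -5 = 39
  Event 3 (sale 9): sell min(9,39)=9. stock: 39 - 9 = 30. total_sold = 14
  Event 4 (sale 16): sell min(16,30)=16. stock: 30 - 16 = 14. total_sold = 30
  Event 5 (sale 2): sell min(2,14)=2. stock: 14 - 2 = 12. total_sold = 32
  Event 6 (sale 23): sell min(23,12)=12. stock: 12 - 12 = 0. total_sold = 44
  Event 7 (adjust -7): 0 + -7 = 0 (clamped to 0)
  Event 8 (sale 9): sell min(9,0)=0. stock: 0 - 0 = 0. total_sold = 44
  Event 9 (return 5): 0 + 5 = 5
Final: stock = 5, total_sold = 44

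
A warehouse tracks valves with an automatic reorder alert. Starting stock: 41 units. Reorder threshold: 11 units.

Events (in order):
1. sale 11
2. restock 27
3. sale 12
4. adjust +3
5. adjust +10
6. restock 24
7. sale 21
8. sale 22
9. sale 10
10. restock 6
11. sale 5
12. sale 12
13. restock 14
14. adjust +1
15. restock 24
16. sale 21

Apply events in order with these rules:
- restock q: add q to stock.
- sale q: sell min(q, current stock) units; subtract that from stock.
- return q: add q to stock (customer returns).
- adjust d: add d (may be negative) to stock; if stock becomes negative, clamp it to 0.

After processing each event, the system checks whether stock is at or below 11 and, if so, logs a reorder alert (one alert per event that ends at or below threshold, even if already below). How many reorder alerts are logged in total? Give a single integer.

Answer: 0

Derivation:
Processing events:
Start: stock = 41
  Event 1 (sale 11): sell min(11,41)=11. stock: 41 - 11 = 30. total_sold = 11
  Event 2 (restock 27): 30 + 27 = 57
  Event 3 (sale 12): sell min(12,57)=12. stock: 57 - 12 = 45. total_sold = 23
  Event 4 (adjust +3): 45 + 3 = 48
  Event 5 (adjust +10): 48 + 10 = 58
  Event 6 (restock 24): 58 + 24 = 82
  Event 7 (sale 21): sell min(21,82)=21. stock: 82 - 21 = 61. total_sold = 44
  Event 8 (sale 22): sell min(22,61)=22. stock: 61 - 22 = 39. total_sold = 66
  Event 9 (sale 10): sell min(10,39)=10. stock: 39 - 10 = 29. total_sold = 76
  Event 10 (restock 6): 29 + 6 = 35
  Event 11 (sale 5): sell min(5,35)=5. stock: 35 - 5 = 30. total_sold = 81
  Event 12 (sale 12): sell min(12,30)=12. stock: 30 - 12 = 18. total_sold = 93
  Event 13 (restock 14): 18 + 14 = 32
  Event 14 (adjust +1): 32 + 1 = 33
  Event 15 (restock 24): 33 + 24 = 57
  Event 16 (sale 21): sell min(21,57)=21. stock: 57 - 21 = 36. total_sold = 114
Final: stock = 36, total_sold = 114

Checking against threshold 11:
  After event 1: stock=30 > 11
  After event 2: stock=57 > 11
  After event 3: stock=45 > 11
  After event 4: stock=48 > 11
  After event 5: stock=58 > 11
  After event 6: stock=82 > 11
  After event 7: stock=61 > 11
  After event 8: stock=39 > 11
  After event 9: stock=29 > 11
  After event 10: stock=35 > 11
  After event 11: stock=30 > 11
  After event 12: stock=18 > 11
  After event 13: stock=32 > 11
  After event 14: stock=33 > 11
  After event 15: stock=57 > 11
  After event 16: stock=36 > 11
Alert events: []. Count = 0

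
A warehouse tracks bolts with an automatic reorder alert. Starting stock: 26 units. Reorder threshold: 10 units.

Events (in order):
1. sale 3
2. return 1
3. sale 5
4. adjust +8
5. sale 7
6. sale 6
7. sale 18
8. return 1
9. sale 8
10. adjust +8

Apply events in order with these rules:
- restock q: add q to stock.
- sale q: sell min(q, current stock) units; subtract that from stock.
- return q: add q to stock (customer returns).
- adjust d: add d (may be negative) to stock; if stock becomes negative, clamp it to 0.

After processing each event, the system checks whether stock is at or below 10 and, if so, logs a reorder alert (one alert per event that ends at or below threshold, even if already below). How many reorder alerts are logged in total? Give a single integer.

Processing events:
Start: stock = 26
  Event 1 (sale 3): sell min(3,26)=3. stock: 26 - 3 = 23. total_sold = 3
  Event 2 (return 1): 23 + 1 = 24
  Event 3 (sale 5): sell min(5,24)=5. stock: 24 - 5 = 19. total_sold = 8
  Event 4 (adjust +8): 19 + 8 = 27
  Event 5 (sale 7): sell min(7,27)=7. stock: 27 - 7 = 20. total_sold = 15
  Event 6 (sale 6): sell min(6,20)=6. stock: 20 - 6 = 14. total_sold = 21
  Event 7 (sale 18): sell min(18,14)=14. stock: 14 - 14 = 0. total_sold = 35
  Event 8 (return 1): 0 + 1 = 1
  Event 9 (sale 8): sell min(8,1)=1. stock: 1 - 1 = 0. total_sold = 36
  Event 10 (adjust +8): 0 + 8 = 8
Final: stock = 8, total_sold = 36

Checking against threshold 10:
  After event 1: stock=23 > 10
  After event 2: stock=24 > 10
  After event 3: stock=19 > 10
  After event 4: stock=27 > 10
  After event 5: stock=20 > 10
  After event 6: stock=14 > 10
  After event 7: stock=0 <= 10 -> ALERT
  After event 8: stock=1 <= 10 -> ALERT
  After event 9: stock=0 <= 10 -> ALERT
  After event 10: stock=8 <= 10 -> ALERT
Alert events: [7, 8, 9, 10]. Count = 4

Answer: 4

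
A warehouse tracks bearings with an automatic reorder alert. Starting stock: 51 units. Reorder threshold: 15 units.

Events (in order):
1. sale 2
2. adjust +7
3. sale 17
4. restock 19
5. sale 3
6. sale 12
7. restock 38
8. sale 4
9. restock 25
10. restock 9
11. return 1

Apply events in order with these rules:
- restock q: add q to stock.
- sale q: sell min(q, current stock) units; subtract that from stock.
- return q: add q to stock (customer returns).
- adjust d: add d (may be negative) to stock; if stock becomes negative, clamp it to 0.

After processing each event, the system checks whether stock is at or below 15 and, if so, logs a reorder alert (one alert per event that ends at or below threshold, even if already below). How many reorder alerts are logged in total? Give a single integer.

Processing events:
Start: stock = 51
  Event 1 (sale 2): sell min(2,51)=2. stock: 51 - 2 = 49. total_sold = 2
  Event 2 (adjust +7): 49 + 7 = 56
  Event 3 (sale 17): sell min(17,56)=17. stock: 56 - 17 = 39. total_sold = 19
  Event 4 (restock 19): 39 + 19 = 58
  Event 5 (sale 3): sell min(3,58)=3. stock: 58 - 3 = 55. total_sold = 22
  Event 6 (sale 12): sell min(12,55)=12. stock: 55 - 12 = 43. total_sold = 34
  Event 7 (restock 38): 43 + 38 = 81
  Event 8 (sale 4): sell min(4,81)=4. stock: 81 - 4 = 77. total_sold = 38
  Event 9 (restock 25): 77 + 25 = 102
  Event 10 (restock 9): 102 + 9 = 111
  Event 11 (return 1): 111 + 1 = 112
Final: stock = 112, total_sold = 38

Checking against threshold 15:
  After event 1: stock=49 > 15
  After event 2: stock=56 > 15
  After event 3: stock=39 > 15
  After event 4: stock=58 > 15
  After event 5: stock=55 > 15
  After event 6: stock=43 > 15
  After event 7: stock=81 > 15
  After event 8: stock=77 > 15
  After event 9: stock=102 > 15
  After event 10: stock=111 > 15
  After event 11: stock=112 > 15
Alert events: []. Count = 0

Answer: 0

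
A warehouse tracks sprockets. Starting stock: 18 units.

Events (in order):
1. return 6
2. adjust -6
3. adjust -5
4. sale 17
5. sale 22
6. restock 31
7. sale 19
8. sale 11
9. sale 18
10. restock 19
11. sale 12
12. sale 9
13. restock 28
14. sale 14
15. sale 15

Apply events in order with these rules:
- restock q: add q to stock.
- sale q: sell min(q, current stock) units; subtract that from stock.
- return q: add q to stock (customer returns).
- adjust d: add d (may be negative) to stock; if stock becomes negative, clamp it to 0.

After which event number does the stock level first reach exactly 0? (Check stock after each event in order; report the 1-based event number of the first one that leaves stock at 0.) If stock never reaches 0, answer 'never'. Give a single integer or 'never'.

Answer: 4

Derivation:
Processing events:
Start: stock = 18
  Event 1 (return 6): 18 + 6 = 24
  Event 2 (adjust -6): 24 + -6 = 18
  Event 3 (adjust -5): 18 + -5 = 13
  Event 4 (sale 17): sell min(17,13)=13. stock: 13 - 13 = 0. total_sold = 13
  Event 5 (sale 22): sell min(22,0)=0. stock: 0 - 0 = 0. total_sold = 13
  Event 6 (restock 31): 0 + 31 = 31
  Event 7 (sale 19): sell min(19,31)=19. stock: 31 - 19 = 12. total_sold = 32
  Event 8 (sale 11): sell min(11,12)=11. stock: 12 - 11 = 1. total_sold = 43
  Event 9 (sale 18): sell min(18,1)=1. stock: 1 - 1 = 0. total_sold = 44
  Event 10 (restock 19): 0 + 19 = 19
  Event 11 (sale 12): sell min(12,19)=12. stock: 19 - 12 = 7. total_sold = 56
  Event 12 (sale 9): sell min(9,7)=7. stock: 7 - 7 = 0. total_sold = 63
  Event 13 (restock 28): 0 + 28 = 28
  Event 14 (sale 14): sell min(14,28)=14. stock: 28 - 14 = 14. total_sold = 77
  Event 15 (sale 15): sell min(15,14)=14. stock: 14 - 14 = 0. total_sold = 91
Final: stock = 0, total_sold = 91

First zero at event 4.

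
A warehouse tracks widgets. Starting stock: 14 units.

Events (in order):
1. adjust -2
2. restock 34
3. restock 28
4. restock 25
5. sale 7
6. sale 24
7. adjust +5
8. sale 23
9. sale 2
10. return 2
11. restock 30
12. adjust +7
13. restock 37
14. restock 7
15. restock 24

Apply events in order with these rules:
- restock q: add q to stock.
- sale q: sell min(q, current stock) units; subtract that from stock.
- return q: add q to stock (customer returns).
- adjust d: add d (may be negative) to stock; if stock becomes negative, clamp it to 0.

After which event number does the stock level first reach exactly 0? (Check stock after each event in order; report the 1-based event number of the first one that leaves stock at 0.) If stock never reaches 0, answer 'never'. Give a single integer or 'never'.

Answer: never

Derivation:
Processing events:
Start: stock = 14
  Event 1 (adjust -2): 14 + -2 = 12
  Event 2 (restock 34): 12 + 34 = 46
  Event 3 (restock 28): 46 + 28 = 74
  Event 4 (restock 25): 74 + 25 = 99
  Event 5 (sale 7): sell min(7,99)=7. stock: 99 - 7 = 92. total_sold = 7
  Event 6 (sale 24): sell min(24,92)=24. stock: 92 - 24 = 68. total_sold = 31
  Event 7 (adjust +5): 68 + 5 = 73
  Event 8 (sale 23): sell min(23,73)=23. stock: 73 - 23 = 50. total_sold = 54
  Event 9 (sale 2): sell min(2,50)=2. stock: 50 - 2 = 48. total_sold = 56
  Event 10 (return 2): 48 + 2 = 50
  Event 11 (restock 30): 50 + 30 = 80
  Event 12 (adjust +7): 80 + 7 = 87
  Event 13 (restock 37): 87 + 37 = 124
  Event 14 (restock 7): 124 + 7 = 131
  Event 15 (restock 24): 131 + 24 = 155
Final: stock = 155, total_sold = 56

Stock never reaches 0.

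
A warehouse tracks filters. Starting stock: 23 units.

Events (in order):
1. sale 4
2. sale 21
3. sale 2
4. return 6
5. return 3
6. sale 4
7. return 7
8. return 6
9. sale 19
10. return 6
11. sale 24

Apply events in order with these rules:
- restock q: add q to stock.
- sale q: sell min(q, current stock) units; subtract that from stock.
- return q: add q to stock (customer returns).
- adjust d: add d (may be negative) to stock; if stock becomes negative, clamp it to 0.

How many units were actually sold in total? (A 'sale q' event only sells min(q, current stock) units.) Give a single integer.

Answer: 51

Derivation:
Processing events:
Start: stock = 23
  Event 1 (sale 4): sell min(4,23)=4. stock: 23 - 4 = 19. total_sold = 4
  Event 2 (sale 21): sell min(21,19)=19. stock: 19 - 19 = 0. total_sold = 23
  Event 3 (sale 2): sell min(2,0)=0. stock: 0 - 0 = 0. total_sold = 23
  Event 4 (return 6): 0 + 6 = 6
  Event 5 (return 3): 6 + 3 = 9
  Event 6 (sale 4): sell min(4,9)=4. stock: 9 - 4 = 5. total_sold = 27
  Event 7 (return 7): 5 + 7 = 12
  Event 8 (return 6): 12 + 6 = 18
  Event 9 (sale 19): sell min(19,18)=18. stock: 18 - 18 = 0. total_sold = 45
  Event 10 (return 6): 0 + 6 = 6
  Event 11 (sale 24): sell min(24,6)=6. stock: 6 - 6 = 0. total_sold = 51
Final: stock = 0, total_sold = 51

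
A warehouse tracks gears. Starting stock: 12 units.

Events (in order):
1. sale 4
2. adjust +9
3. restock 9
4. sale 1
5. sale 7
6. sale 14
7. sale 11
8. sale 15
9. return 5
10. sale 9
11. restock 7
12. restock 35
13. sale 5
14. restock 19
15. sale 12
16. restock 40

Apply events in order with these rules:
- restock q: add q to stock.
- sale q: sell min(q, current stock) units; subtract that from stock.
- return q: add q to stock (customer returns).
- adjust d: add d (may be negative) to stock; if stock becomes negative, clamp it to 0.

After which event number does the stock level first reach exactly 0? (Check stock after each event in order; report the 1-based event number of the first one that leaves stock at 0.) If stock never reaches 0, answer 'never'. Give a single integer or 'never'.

Answer: 7

Derivation:
Processing events:
Start: stock = 12
  Event 1 (sale 4): sell min(4,12)=4. stock: 12 - 4 = 8. total_sold = 4
  Event 2 (adjust +9): 8 + 9 = 17
  Event 3 (restock 9): 17 + 9 = 26
  Event 4 (sale 1): sell min(1,26)=1. stock: 26 - 1 = 25. total_sold = 5
  Event 5 (sale 7): sell min(7,25)=7. stock: 25 - 7 = 18. total_sold = 12
  Event 6 (sale 14): sell min(14,18)=14. stock: 18 - 14 = 4. total_sold = 26
  Event 7 (sale 11): sell min(11,4)=4. stock: 4 - 4 = 0. total_sold = 30
  Event 8 (sale 15): sell min(15,0)=0. stock: 0 - 0 = 0. total_sold = 30
  Event 9 (return 5): 0 + 5 = 5
  Event 10 (sale 9): sell min(9,5)=5. stock: 5 - 5 = 0. total_sold = 35
  Event 11 (restock 7): 0 + 7 = 7
  Event 12 (restock 35): 7 + 35 = 42
  Event 13 (sale 5): sell min(5,42)=5. stock: 42 - 5 = 37. total_sold = 40
  Event 14 (restock 19): 37 + 19 = 56
  Event 15 (sale 12): sell min(12,56)=12. stock: 56 - 12 = 44. total_sold = 52
  Event 16 (restock 40): 44 + 40 = 84
Final: stock = 84, total_sold = 52

First zero at event 7.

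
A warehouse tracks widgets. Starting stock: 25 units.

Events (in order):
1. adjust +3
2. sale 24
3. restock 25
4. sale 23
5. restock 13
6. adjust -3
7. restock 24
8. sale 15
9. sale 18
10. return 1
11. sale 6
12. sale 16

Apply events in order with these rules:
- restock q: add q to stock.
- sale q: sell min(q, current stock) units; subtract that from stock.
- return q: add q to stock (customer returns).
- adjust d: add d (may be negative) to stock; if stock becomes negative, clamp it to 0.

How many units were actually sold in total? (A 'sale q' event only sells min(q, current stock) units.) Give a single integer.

Answer: 88

Derivation:
Processing events:
Start: stock = 25
  Event 1 (adjust +3): 25 + 3 = 28
  Event 2 (sale 24): sell min(24,28)=24. stock: 28 - 24 = 4. total_sold = 24
  Event 3 (restock 25): 4 + 25 = 29
  Event 4 (sale 23): sell min(23,29)=23. stock: 29 - 23 = 6. total_sold = 47
  Event 5 (restock 13): 6 + 13 = 19
  Event 6 (adjust -3): 19 + -3 = 16
  Event 7 (restock 24): 16 + 24 = 40
  Event 8 (sale 15): sell min(15,40)=15. stock: 40 - 15 = 25. total_sold = 62
  Event 9 (sale 18): sell min(18,25)=18. stock: 25 - 18 = 7. total_sold = 80
  Event 10 (return 1): 7 + 1 = 8
  Event 11 (sale 6): sell min(6,8)=6. stock: 8 - 6 = 2. total_sold = 86
  Event 12 (sale 16): sell min(16,2)=2. stock: 2 - 2 = 0. total_sold = 88
Final: stock = 0, total_sold = 88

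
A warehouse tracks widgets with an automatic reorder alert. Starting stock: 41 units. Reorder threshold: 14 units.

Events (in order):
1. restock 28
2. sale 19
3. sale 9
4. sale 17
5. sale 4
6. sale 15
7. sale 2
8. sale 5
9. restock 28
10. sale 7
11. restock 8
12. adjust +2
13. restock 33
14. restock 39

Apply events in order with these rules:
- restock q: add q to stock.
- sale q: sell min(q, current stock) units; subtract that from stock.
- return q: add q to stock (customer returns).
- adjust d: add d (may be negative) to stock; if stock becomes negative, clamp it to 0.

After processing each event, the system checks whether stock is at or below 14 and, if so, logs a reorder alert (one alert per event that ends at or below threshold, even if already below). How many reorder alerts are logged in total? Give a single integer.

Processing events:
Start: stock = 41
  Event 1 (restock 28): 41 + 28 = 69
  Event 2 (sale 19): sell min(19,69)=19. stock: 69 - 19 = 50. total_sold = 19
  Event 3 (sale 9): sell min(9,50)=9. stock: 50 - 9 = 41. total_sold = 28
  Event 4 (sale 17): sell min(17,41)=17. stock: 41 - 17 = 24. total_sold = 45
  Event 5 (sale 4): sell min(4,24)=4. stock: 24 - 4 = 20. total_sold = 49
  Event 6 (sale 15): sell min(15,20)=15. stock: 20 - 15 = 5. total_sold = 64
  Event 7 (sale 2): sell min(2,5)=2. stock: 5 - 2 = 3. total_sold = 66
  Event 8 (sale 5): sell min(5,3)=3. stock: 3 - 3 = 0. total_sold = 69
  Event 9 (restock 28): 0 + 28 = 28
  Event 10 (sale 7): sell min(7,28)=7. stock: 28 - 7 = 21. total_sold = 76
  Event 11 (restock 8): 21 + 8 = 29
  Event 12 (adjust +2): 29 + 2 = 31
  Event 13 (restock 33): 31 + 33 = 64
  Event 14 (restock 39): 64 + 39 = 103
Final: stock = 103, total_sold = 76

Checking against threshold 14:
  After event 1: stock=69 > 14
  After event 2: stock=50 > 14
  After event 3: stock=41 > 14
  After event 4: stock=24 > 14
  After event 5: stock=20 > 14
  After event 6: stock=5 <= 14 -> ALERT
  After event 7: stock=3 <= 14 -> ALERT
  After event 8: stock=0 <= 14 -> ALERT
  After event 9: stock=28 > 14
  After event 10: stock=21 > 14
  After event 11: stock=29 > 14
  After event 12: stock=31 > 14
  After event 13: stock=64 > 14
  After event 14: stock=103 > 14
Alert events: [6, 7, 8]. Count = 3

Answer: 3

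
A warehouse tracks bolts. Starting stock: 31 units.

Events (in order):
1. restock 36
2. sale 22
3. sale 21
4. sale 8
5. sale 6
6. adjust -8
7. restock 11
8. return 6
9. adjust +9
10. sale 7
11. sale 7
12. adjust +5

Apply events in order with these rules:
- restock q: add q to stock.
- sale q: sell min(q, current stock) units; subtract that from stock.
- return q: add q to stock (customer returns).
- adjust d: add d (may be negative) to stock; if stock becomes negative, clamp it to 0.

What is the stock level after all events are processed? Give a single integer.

Answer: 19

Derivation:
Processing events:
Start: stock = 31
  Event 1 (restock 36): 31 + 36 = 67
  Event 2 (sale 22): sell min(22,67)=22. stock: 67 - 22 = 45. total_sold = 22
  Event 3 (sale 21): sell min(21,45)=21. stock: 45 - 21 = 24. total_sold = 43
  Event 4 (sale 8): sell min(8,24)=8. stock: 24 - 8 = 16. total_sold = 51
  Event 5 (sale 6): sell min(6,16)=6. stock: 16 - 6 = 10. total_sold = 57
  Event 6 (adjust -8): 10 + -8 = 2
  Event 7 (restock 11): 2 + 11 = 13
  Event 8 (return 6): 13 + 6 = 19
  Event 9 (adjust +9): 19 + 9 = 28
  Event 10 (sale 7): sell min(7,28)=7. stock: 28 - 7 = 21. total_sold = 64
  Event 11 (sale 7): sell min(7,21)=7. stock: 21 - 7 = 14. total_sold = 71
  Event 12 (adjust +5): 14 + 5 = 19
Final: stock = 19, total_sold = 71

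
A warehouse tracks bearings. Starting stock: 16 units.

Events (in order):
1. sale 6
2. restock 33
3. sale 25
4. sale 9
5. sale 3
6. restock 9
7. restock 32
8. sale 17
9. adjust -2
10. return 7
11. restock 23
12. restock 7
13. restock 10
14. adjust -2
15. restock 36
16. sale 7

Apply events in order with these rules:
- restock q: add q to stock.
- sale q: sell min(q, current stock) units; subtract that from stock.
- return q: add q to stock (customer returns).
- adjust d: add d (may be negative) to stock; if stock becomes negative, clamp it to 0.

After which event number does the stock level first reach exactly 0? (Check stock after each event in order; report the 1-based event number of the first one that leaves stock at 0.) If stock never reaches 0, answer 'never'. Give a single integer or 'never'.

Processing events:
Start: stock = 16
  Event 1 (sale 6): sell min(6,16)=6. stock: 16 - 6 = 10. total_sold = 6
  Event 2 (restock 33): 10 + 33 = 43
  Event 3 (sale 25): sell min(25,43)=25. stock: 43 - 25 = 18. total_sold = 31
  Event 4 (sale 9): sell min(9,18)=9. stock: 18 - 9 = 9. total_sold = 40
  Event 5 (sale 3): sell min(3,9)=3. stock: 9 - 3 = 6. total_sold = 43
  Event 6 (restock 9): 6 + 9 = 15
  Event 7 (restock 32): 15 + 32 = 47
  Event 8 (sale 17): sell min(17,47)=17. stock: 47 - 17 = 30. total_sold = 60
  Event 9 (adjust -2): 30 + -2 = 28
  Event 10 (return 7): 28 + 7 = 35
  Event 11 (restock 23): 35 + 23 = 58
  Event 12 (restock 7): 58 + 7 = 65
  Event 13 (restock 10): 65 + 10 = 75
  Event 14 (adjust -2): 75 + -2 = 73
  Event 15 (restock 36): 73 + 36 = 109
  Event 16 (sale 7): sell min(7,109)=7. stock: 109 - 7 = 102. total_sold = 67
Final: stock = 102, total_sold = 67

Stock never reaches 0.

Answer: never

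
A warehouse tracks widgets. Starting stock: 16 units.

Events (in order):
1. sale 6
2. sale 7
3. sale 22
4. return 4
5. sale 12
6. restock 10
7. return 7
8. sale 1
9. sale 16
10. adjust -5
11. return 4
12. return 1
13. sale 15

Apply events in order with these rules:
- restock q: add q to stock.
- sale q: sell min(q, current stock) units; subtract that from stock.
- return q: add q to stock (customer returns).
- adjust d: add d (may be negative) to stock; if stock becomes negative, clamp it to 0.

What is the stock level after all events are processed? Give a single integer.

Answer: 0

Derivation:
Processing events:
Start: stock = 16
  Event 1 (sale 6): sell min(6,16)=6. stock: 16 - 6 = 10. total_sold = 6
  Event 2 (sale 7): sell min(7,10)=7. stock: 10 - 7 = 3. total_sold = 13
  Event 3 (sale 22): sell min(22,3)=3. stock: 3 - 3 = 0. total_sold = 16
  Event 4 (return 4): 0 + 4 = 4
  Event 5 (sale 12): sell min(12,4)=4. stock: 4 - 4 = 0. total_sold = 20
  Event 6 (restock 10): 0 + 10 = 10
  Event 7 (return 7): 10 + 7 = 17
  Event 8 (sale 1): sell min(1,17)=1. stock: 17 - 1 = 16. total_sold = 21
  Event 9 (sale 16): sell min(16,16)=16. stock: 16 - 16 = 0. total_sold = 37
  Event 10 (adjust -5): 0 + -5 = 0 (clamped to 0)
  Event 11 (return 4): 0 + 4 = 4
  Event 12 (return 1): 4 + 1 = 5
  Event 13 (sale 15): sell min(15,5)=5. stock: 5 - 5 = 0. total_sold = 42
Final: stock = 0, total_sold = 42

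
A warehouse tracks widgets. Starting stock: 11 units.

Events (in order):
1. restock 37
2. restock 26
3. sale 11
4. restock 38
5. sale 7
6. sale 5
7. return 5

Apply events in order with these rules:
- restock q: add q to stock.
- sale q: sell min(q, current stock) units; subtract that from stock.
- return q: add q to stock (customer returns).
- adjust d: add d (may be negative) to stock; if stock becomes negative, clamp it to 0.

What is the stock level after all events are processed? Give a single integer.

Processing events:
Start: stock = 11
  Event 1 (restock 37): 11 + 37 = 48
  Event 2 (restock 26): 48 + 26 = 74
  Event 3 (sale 11): sell min(11,74)=11. stock: 74 - 11 = 63. total_sold = 11
  Event 4 (restock 38): 63 + 38 = 101
  Event 5 (sale 7): sell min(7,101)=7. stock: 101 - 7 = 94. total_sold = 18
  Event 6 (sale 5): sell min(5,94)=5. stock: 94 - 5 = 89. total_sold = 23
  Event 7 (return 5): 89 + 5 = 94
Final: stock = 94, total_sold = 23

Answer: 94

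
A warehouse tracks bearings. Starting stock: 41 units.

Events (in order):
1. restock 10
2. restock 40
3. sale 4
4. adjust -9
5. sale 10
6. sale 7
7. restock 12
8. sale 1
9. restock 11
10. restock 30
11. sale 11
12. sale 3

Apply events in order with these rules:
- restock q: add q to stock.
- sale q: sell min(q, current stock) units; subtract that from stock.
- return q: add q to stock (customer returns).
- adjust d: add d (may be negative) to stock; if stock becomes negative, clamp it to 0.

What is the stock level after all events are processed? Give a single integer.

Processing events:
Start: stock = 41
  Event 1 (restock 10): 41 + 10 = 51
  Event 2 (restock 40): 51 + 40 = 91
  Event 3 (sale 4): sell min(4,91)=4. stock: 91 - 4 = 87. total_sold = 4
  Event 4 (adjust -9): 87 + -9 = 78
  Event 5 (sale 10): sell min(10,78)=10. stock: 78 - 10 = 68. total_sold = 14
  Event 6 (sale 7): sell min(7,68)=7. stock: 68 - 7 = 61. total_sold = 21
  Event 7 (restock 12): 61 + 12 = 73
  Event 8 (sale 1): sell min(1,73)=1. stock: 73 - 1 = 72. total_sold = 22
  Event 9 (restock 11): 72 + 11 = 83
  Event 10 (restock 30): 83 + 30 = 113
  Event 11 (sale 11): sell min(11,113)=11. stock: 113 - 11 = 102. total_sold = 33
  Event 12 (sale 3): sell min(3,102)=3. stock: 102 - 3 = 99. total_sold = 36
Final: stock = 99, total_sold = 36

Answer: 99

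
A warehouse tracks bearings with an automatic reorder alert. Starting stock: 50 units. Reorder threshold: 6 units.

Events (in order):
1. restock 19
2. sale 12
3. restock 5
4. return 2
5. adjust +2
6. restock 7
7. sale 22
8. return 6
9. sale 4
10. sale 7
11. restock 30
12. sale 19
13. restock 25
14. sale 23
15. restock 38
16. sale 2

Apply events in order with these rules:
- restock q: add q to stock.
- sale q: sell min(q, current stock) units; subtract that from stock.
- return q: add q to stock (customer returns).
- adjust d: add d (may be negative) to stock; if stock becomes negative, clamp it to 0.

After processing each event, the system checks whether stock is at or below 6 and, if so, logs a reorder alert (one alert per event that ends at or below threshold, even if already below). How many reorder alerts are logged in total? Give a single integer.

Answer: 0

Derivation:
Processing events:
Start: stock = 50
  Event 1 (restock 19): 50 + 19 = 69
  Event 2 (sale 12): sell min(12,69)=12. stock: 69 - 12 = 57. total_sold = 12
  Event 3 (restock 5): 57 + 5 = 62
  Event 4 (return 2): 62 + 2 = 64
  Event 5 (adjust +2): 64 + 2 = 66
  Event 6 (restock 7): 66 + 7 = 73
  Event 7 (sale 22): sell min(22,73)=22. stock: 73 - 22 = 51. total_sold = 34
  Event 8 (return 6): 51 + 6 = 57
  Event 9 (sale 4): sell min(4,57)=4. stock: 57 - 4 = 53. total_sold = 38
  Event 10 (sale 7): sell min(7,53)=7. stock: 53 - 7 = 46. total_sold = 45
  Event 11 (restock 30): 46 + 30 = 76
  Event 12 (sale 19): sell min(19,76)=19. stock: 76 - 19 = 57. total_sold = 64
  Event 13 (restock 25): 57 + 25 = 82
  Event 14 (sale 23): sell min(23,82)=23. stock: 82 - 23 = 59. total_sold = 87
  Event 15 (restock 38): 59 + 38 = 97
  Event 16 (sale 2): sell min(2,97)=2. stock: 97 - 2 = 95. total_sold = 89
Final: stock = 95, total_sold = 89

Checking against threshold 6:
  After event 1: stock=69 > 6
  After event 2: stock=57 > 6
  After event 3: stock=62 > 6
  After event 4: stock=64 > 6
  After event 5: stock=66 > 6
  After event 6: stock=73 > 6
  After event 7: stock=51 > 6
  After event 8: stock=57 > 6
  After event 9: stock=53 > 6
  After event 10: stock=46 > 6
  After event 11: stock=76 > 6
  After event 12: stock=57 > 6
  After event 13: stock=82 > 6
  After event 14: stock=59 > 6
  After event 15: stock=97 > 6
  After event 16: stock=95 > 6
Alert events: []. Count = 0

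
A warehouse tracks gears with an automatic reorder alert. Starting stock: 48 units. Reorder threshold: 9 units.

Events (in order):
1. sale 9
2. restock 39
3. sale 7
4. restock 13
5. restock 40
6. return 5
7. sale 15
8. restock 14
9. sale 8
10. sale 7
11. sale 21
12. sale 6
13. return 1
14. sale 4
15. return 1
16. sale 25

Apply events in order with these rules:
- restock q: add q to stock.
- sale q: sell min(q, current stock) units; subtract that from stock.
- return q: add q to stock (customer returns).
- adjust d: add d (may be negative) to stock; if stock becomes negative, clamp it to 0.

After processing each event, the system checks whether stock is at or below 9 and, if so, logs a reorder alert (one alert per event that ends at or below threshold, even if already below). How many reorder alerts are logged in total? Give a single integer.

Processing events:
Start: stock = 48
  Event 1 (sale 9): sell min(9,48)=9. stock: 48 - 9 = 39. total_sold = 9
  Event 2 (restock 39): 39 + 39 = 78
  Event 3 (sale 7): sell min(7,78)=7. stock: 78 - 7 = 71. total_sold = 16
  Event 4 (restock 13): 71 + 13 = 84
  Event 5 (restock 40): 84 + 40 = 124
  Event 6 (return 5): 124 + 5 = 129
  Event 7 (sale 15): sell min(15,129)=15. stock: 129 - 15 = 114. total_sold = 31
  Event 8 (restock 14): 114 + 14 = 128
  Event 9 (sale 8): sell min(8,128)=8. stock: 128 - 8 = 120. total_sold = 39
  Event 10 (sale 7): sell min(7,120)=7. stock: 120 - 7 = 113. total_sold = 46
  Event 11 (sale 21): sell min(21,113)=21. stock: 113 - 21 = 92. total_sold = 67
  Event 12 (sale 6): sell min(6,92)=6. stock: 92 - 6 = 86. total_sold = 73
  Event 13 (return 1): 86 + 1 = 87
  Event 14 (sale 4): sell min(4,87)=4. stock: 87 - 4 = 83. total_sold = 77
  Event 15 (return 1): 83 + 1 = 84
  Event 16 (sale 25): sell min(25,84)=25. stock: 84 - 25 = 59. total_sold = 102
Final: stock = 59, total_sold = 102

Checking against threshold 9:
  After event 1: stock=39 > 9
  After event 2: stock=78 > 9
  After event 3: stock=71 > 9
  After event 4: stock=84 > 9
  After event 5: stock=124 > 9
  After event 6: stock=129 > 9
  After event 7: stock=114 > 9
  After event 8: stock=128 > 9
  After event 9: stock=120 > 9
  After event 10: stock=113 > 9
  After event 11: stock=92 > 9
  After event 12: stock=86 > 9
  After event 13: stock=87 > 9
  After event 14: stock=83 > 9
  After event 15: stock=84 > 9
  After event 16: stock=59 > 9
Alert events: []. Count = 0

Answer: 0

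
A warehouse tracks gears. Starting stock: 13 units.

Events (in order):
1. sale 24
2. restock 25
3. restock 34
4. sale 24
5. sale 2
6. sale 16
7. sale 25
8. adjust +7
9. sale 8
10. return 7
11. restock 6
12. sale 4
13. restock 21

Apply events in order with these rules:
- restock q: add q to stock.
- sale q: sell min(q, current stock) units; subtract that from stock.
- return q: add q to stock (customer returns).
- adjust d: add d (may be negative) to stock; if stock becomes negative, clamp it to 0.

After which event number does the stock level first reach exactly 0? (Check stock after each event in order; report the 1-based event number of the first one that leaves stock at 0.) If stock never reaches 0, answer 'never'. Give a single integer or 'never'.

Answer: 1

Derivation:
Processing events:
Start: stock = 13
  Event 1 (sale 24): sell min(24,13)=13. stock: 13 - 13 = 0. total_sold = 13
  Event 2 (restock 25): 0 + 25 = 25
  Event 3 (restock 34): 25 + 34 = 59
  Event 4 (sale 24): sell min(24,59)=24. stock: 59 - 24 = 35. total_sold = 37
  Event 5 (sale 2): sell min(2,35)=2. stock: 35 - 2 = 33. total_sold = 39
  Event 6 (sale 16): sell min(16,33)=16. stock: 33 - 16 = 17. total_sold = 55
  Event 7 (sale 25): sell min(25,17)=17. stock: 17 - 17 = 0. total_sold = 72
  Event 8 (adjust +7): 0 + 7 = 7
  Event 9 (sale 8): sell min(8,7)=7. stock: 7 - 7 = 0. total_sold = 79
  Event 10 (return 7): 0 + 7 = 7
  Event 11 (restock 6): 7 + 6 = 13
  Event 12 (sale 4): sell min(4,13)=4. stock: 13 - 4 = 9. total_sold = 83
  Event 13 (restock 21): 9 + 21 = 30
Final: stock = 30, total_sold = 83

First zero at event 1.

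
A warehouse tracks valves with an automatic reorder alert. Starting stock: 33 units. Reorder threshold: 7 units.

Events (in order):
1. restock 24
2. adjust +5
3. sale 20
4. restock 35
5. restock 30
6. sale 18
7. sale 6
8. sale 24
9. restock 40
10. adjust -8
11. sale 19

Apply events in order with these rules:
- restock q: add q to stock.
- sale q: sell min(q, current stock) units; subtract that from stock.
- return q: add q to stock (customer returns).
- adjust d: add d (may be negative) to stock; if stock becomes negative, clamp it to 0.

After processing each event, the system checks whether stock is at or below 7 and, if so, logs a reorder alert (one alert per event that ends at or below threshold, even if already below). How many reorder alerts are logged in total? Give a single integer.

Processing events:
Start: stock = 33
  Event 1 (restock 24): 33 + 24 = 57
  Event 2 (adjust +5): 57 + 5 = 62
  Event 3 (sale 20): sell min(20,62)=20. stock: 62 - 20 = 42. total_sold = 20
  Event 4 (restock 35): 42 + 35 = 77
  Event 5 (restock 30): 77 + 30 = 107
  Event 6 (sale 18): sell min(18,107)=18. stock: 107 - 18 = 89. total_sold = 38
  Event 7 (sale 6): sell min(6,89)=6. stock: 89 - 6 = 83. total_sold = 44
  Event 8 (sale 24): sell min(24,83)=24. stock: 83 - 24 = 59. total_sold = 68
  Event 9 (restock 40): 59 + 40 = 99
  Event 10 (adjust -8): 99 + -8 = 91
  Event 11 (sale 19): sell min(19,91)=19. stock: 91 - 19 = 72. total_sold = 87
Final: stock = 72, total_sold = 87

Checking against threshold 7:
  After event 1: stock=57 > 7
  After event 2: stock=62 > 7
  After event 3: stock=42 > 7
  After event 4: stock=77 > 7
  After event 5: stock=107 > 7
  After event 6: stock=89 > 7
  After event 7: stock=83 > 7
  After event 8: stock=59 > 7
  After event 9: stock=99 > 7
  After event 10: stock=91 > 7
  After event 11: stock=72 > 7
Alert events: []. Count = 0

Answer: 0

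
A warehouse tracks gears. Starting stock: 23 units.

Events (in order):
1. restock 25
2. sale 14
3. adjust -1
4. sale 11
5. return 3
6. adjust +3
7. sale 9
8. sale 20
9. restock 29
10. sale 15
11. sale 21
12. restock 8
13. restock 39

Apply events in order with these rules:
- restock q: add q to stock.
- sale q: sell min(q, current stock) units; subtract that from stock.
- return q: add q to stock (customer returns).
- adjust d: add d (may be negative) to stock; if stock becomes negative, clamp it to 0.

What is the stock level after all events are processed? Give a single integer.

Answer: 47

Derivation:
Processing events:
Start: stock = 23
  Event 1 (restock 25): 23 + 25 = 48
  Event 2 (sale 14): sell min(14,48)=14. stock: 48 - 14 = 34. total_sold = 14
  Event 3 (adjust -1): 34 + -1 = 33
  Event 4 (sale 11): sell min(11,33)=11. stock: 33 - 11 = 22. total_sold = 25
  Event 5 (return 3): 22 + 3 = 25
  Event 6 (adjust +3): 25 + 3 = 28
  Event 7 (sale 9): sell min(9,28)=9. stock: 28 - 9 = 19. total_sold = 34
  Event 8 (sale 20): sell min(20,19)=19. stock: 19 - 19 = 0. total_sold = 53
  Event 9 (restock 29): 0 + 29 = 29
  Event 10 (sale 15): sell min(15,29)=15. stock: 29 - 15 = 14. total_sold = 68
  Event 11 (sale 21): sell min(21,14)=14. stock: 14 - 14 = 0. total_sold = 82
  Event 12 (restock 8): 0 + 8 = 8
  Event 13 (restock 39): 8 + 39 = 47
Final: stock = 47, total_sold = 82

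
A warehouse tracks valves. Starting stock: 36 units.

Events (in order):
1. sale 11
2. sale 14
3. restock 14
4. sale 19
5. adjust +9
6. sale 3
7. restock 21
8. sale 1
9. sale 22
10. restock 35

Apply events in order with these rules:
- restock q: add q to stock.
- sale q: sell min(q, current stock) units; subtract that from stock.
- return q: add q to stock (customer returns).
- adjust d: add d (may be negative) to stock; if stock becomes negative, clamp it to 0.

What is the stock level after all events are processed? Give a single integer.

Processing events:
Start: stock = 36
  Event 1 (sale 11): sell min(11,36)=11. stock: 36 - 11 = 25. total_sold = 11
  Event 2 (sale 14): sell min(14,25)=14. stock: 25 - 14 = 11. total_sold = 25
  Event 3 (restock 14): 11 + 14 = 25
  Event 4 (sale 19): sell min(19,25)=19. stock: 25 - 19 = 6. total_sold = 44
  Event 5 (adjust +9): 6 + 9 = 15
  Event 6 (sale 3): sell min(3,15)=3. stock: 15 - 3 = 12. total_sold = 47
  Event 7 (restock 21): 12 + 21 = 33
  Event 8 (sale 1): sell min(1,33)=1. stock: 33 - 1 = 32. total_sold = 48
  Event 9 (sale 22): sell min(22,32)=22. stock: 32 - 22 = 10. total_sold = 70
  Event 10 (restock 35): 10 + 35 = 45
Final: stock = 45, total_sold = 70

Answer: 45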